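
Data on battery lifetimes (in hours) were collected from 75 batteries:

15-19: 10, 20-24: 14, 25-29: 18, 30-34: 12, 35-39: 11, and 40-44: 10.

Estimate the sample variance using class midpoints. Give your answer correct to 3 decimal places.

Midpoints: 17, 22, 27, 32, 37, 42
n = 75, Σfm = 2175, mean = 29.0000
Σfm² = 67775
Σf(m − x̄)² = Σfm² − (Σfm)²/n = 67775 − 2175²/75 = 4700.0000
Sample variance = 4700.0000 / 74 = 63.5135

63.514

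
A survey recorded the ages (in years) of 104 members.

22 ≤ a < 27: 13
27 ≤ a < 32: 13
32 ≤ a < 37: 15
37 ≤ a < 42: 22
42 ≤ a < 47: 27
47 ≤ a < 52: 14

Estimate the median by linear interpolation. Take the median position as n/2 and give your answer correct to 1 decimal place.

39.5

Cumulative frequencies: 13, 26, 41, 63, 90, 104
n = 104; position = n/2 = 52.
This falls in the class 37 ≤ a < 42: L = 37, F = 41, f = 22, h = 5.
Median ≈ 37 + ((52 − 41) / 22) × 5 = 39.5000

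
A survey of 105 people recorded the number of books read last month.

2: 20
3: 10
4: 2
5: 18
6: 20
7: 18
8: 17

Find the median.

Cumulative frequencies: 20, 30, 32, 50, 70, 88, 105
n = 105, so the median is the value in position (n+1)/2 = 53.
Position 53 falls at value 6.

6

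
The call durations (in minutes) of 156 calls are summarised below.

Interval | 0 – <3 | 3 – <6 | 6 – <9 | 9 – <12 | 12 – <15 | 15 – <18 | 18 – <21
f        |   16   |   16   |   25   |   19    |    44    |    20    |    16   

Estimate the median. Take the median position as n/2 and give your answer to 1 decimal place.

Cumulative frequencies: 16, 32, 57, 76, 120, 140, 156
n = 156; position = n/2 = 78.
This falls in the class 12 – <15: L = 12, F = 76, f = 44, h = 3.
Median ≈ 12 + ((78 − 76) / 44) × 3 = 12.1364

12.1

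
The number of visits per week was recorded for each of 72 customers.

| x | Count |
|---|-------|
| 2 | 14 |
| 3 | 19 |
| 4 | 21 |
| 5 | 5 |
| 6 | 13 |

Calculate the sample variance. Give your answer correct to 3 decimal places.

1.809

Values: 2, 3, 4, 5, 6
n = 72, Σfx = 272, mean = 3.7778
Σfx² = 1156
Σf(x − x̄)² = Σfx² − (Σfx)²/n = 1156 − 272²/72 = 128.4444
Sample variance = 128.4444 / 71 = 1.8091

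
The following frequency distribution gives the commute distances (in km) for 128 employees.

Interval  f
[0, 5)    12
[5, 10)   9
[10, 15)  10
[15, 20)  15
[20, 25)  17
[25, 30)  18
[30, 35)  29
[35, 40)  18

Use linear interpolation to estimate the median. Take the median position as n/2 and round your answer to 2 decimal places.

Cumulative frequencies: 12, 21, 31, 46, 63, 81, 110, 128
n = 128; position = n/2 = 64.
This falls in the class [25, 30): L = 25, F = 63, f = 18, h = 5.
Median ≈ 25 + ((64 − 63) / 18) × 5 = 25.2778

25.28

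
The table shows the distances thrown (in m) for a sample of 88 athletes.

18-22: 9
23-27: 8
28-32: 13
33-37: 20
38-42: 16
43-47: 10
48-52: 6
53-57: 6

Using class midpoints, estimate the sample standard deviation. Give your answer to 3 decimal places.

9.686

Midpoints: 20, 25, 30, 35, 40, 45, 50, 55
n = 88, Σfm = 3190, mean = 36.2500
Σfm² = 123800
Σf(m − x̄)² = Σfm² − (Σfm)²/n = 123800 − 3190²/88 = 8162.5000
Sample variance = 8162.5000 / 87 = 93.8218
Standard deviation = √93.8218 = 9.6862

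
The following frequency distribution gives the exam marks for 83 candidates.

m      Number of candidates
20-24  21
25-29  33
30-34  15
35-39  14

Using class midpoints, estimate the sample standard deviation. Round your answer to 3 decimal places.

5.126

Midpoints: 22, 27, 32, 37
n = 83, Σfm = 2351, mean = 28.3253
Σfm² = 68747
Σf(m − x̄)² = Σfm² − (Σfm)²/n = 68747 − 2351²/83 = 2154.2169
Sample variance = 2154.2169 / 82 = 26.2709
Standard deviation = √26.2709 = 5.1255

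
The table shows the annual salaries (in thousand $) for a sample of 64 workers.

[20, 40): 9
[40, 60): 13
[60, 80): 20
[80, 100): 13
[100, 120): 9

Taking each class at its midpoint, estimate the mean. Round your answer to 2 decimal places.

Midpoints: 30, 50, 70, 90, 110
Σfm = 9×30 + 13×50 + 20×70 + 13×90 + 9×110 = 4480
n = Σf = 64
Mean = 4480 / 64 = 70.0000

70.00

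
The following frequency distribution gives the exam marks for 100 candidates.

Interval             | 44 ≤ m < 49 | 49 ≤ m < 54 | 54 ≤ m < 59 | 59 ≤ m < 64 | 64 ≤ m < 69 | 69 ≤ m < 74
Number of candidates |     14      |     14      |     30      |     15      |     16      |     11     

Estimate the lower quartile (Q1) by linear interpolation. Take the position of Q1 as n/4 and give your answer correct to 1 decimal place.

Cumulative frequencies: 14, 28, 58, 73, 89, 100
n = 100; position = n/4 = 25.
This falls in the class 49 ≤ m < 54: L = 49, F = 14, f = 14, h = 5.
Lower quartile ≈ 49 + ((25 − 14) / 14) × 5 = 52.9286

52.9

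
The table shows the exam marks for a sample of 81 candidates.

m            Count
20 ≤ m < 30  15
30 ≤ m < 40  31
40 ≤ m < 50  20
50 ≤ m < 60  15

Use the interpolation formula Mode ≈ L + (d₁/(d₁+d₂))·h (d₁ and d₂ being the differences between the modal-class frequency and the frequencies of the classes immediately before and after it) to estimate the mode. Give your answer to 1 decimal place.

Modal class: 30 ≤ m < 40 (highest frequency 31).
d₁ = 31 − 15 = 16, d₂ = 31 − 20 = 11
Mode ≈ 30 + (16/(16+11)) × 10 = 30 + 5.9259 = 35.9259

35.9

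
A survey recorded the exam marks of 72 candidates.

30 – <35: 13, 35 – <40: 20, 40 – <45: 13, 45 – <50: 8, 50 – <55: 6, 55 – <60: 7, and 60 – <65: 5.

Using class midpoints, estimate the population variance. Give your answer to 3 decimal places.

Midpoints: 32.5, 37.5, 42.5, 47.5, 52.5, 57.5, 62.5
n = 72, Σfm = 3135, mean = 43.5417
Σfm² = 142600
Σf(m − x̄)² = Σfm² − (Σfm)²/n = 142600 − 3135²/72 = 6096.8750
Population variance = 6096.8750 / 72 = 84.6788

84.679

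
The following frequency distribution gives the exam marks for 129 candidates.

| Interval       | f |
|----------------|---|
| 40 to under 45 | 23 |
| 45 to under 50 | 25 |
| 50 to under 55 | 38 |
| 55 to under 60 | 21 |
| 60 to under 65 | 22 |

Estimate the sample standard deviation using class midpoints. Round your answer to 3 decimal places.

6.640

Midpoints: 42.5, 47.5, 52.5, 57.5, 62.5
n = 129, Σfm = 6742.5, mean = 52.2674
Σfm² = 358056.25
Σf(m − x̄)² = Σfm² − (Σfm)²/n = 358056.25 − 6742.5²/129 = 5643.0233
Sample variance = 5643.0233 / 128 = 44.0861
Standard deviation = √44.0861 = 6.6397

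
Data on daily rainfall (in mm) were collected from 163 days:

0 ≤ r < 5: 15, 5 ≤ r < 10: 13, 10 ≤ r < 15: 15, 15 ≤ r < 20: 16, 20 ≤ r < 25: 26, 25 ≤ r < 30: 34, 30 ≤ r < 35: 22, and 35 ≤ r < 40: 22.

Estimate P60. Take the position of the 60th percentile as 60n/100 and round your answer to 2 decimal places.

Cumulative frequencies: 15, 28, 43, 59, 85, 119, 141, 163
n = 163; position = 60n/100 = 97.8.
This falls in the class 25 ≤ r < 30: L = 25, F = 85, f = 34, h = 5.
60th percentile ≈ 25 + ((97.8 − 85) / 34) × 5 = 26.8824

26.88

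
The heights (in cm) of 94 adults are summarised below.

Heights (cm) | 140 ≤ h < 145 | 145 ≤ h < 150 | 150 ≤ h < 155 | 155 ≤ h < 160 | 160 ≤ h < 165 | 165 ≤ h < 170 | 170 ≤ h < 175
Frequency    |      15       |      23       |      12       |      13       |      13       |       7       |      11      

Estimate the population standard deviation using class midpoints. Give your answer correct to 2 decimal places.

9.78

Midpoints: 142.5, 147.5, 152.5, 157.5, 162.5, 167.5, 172.5
n = 94, Σfm = 14590, mean = 155.2128
Σfm² = 2273537.5
Σf(m − x̄)² = Σfm² − (Σfm)²/n = 2273537.5 − 14590²/94 = 8983.2447
Population variance = 8983.2447 / 94 = 95.5664
Standard deviation = √95.5664 = 9.7758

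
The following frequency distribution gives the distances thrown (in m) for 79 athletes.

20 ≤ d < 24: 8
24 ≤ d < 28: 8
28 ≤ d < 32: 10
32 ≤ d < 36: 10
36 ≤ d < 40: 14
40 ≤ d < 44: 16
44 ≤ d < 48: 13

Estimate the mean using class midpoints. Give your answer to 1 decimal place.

Midpoints: 22, 26, 30, 34, 38, 42, 46
Σfm = 8×22 + 8×26 + 10×30 + 10×34 + 14×38 + 16×42 + 13×46 = 2826
n = Σf = 79
Mean = 2826 / 79 = 35.7722

35.8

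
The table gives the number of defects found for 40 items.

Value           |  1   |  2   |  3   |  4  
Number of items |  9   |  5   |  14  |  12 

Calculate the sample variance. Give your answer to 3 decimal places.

Values: 1, 2, 3, 4
n = 40, Σfx = 109, mean = 2.7250
Σfx² = 347
Σf(x − x̄)² = Σfx² − (Σfx)²/n = 347 − 109²/40 = 49.9750
Sample variance = 49.9750 / 39 = 1.2814

1.281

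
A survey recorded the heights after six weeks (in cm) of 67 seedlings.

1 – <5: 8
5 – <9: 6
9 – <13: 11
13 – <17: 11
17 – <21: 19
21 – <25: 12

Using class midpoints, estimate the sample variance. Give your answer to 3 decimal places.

42.124

Midpoints: 3, 7, 11, 15, 19, 23
n = 67, Σfm = 989, mean = 14.7612
Σfm² = 17379
Σf(m − x̄)² = Σfm² − (Σfm)²/n = 17379 − 989²/67 = 2780.1791
Sample variance = 2780.1791 / 66 = 42.1239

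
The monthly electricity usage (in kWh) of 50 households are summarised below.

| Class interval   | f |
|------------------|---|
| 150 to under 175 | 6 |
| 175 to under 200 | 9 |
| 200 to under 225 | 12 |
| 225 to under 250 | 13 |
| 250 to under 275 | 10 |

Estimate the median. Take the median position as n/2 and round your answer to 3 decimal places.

220.833

Cumulative frequencies: 6, 15, 27, 40, 50
n = 50; position = n/2 = 25.
This falls in the class 200 to under 225: L = 200, F = 15, f = 12, h = 25.
Median ≈ 200 + ((25 − 15) / 12) × 25 = 220.8333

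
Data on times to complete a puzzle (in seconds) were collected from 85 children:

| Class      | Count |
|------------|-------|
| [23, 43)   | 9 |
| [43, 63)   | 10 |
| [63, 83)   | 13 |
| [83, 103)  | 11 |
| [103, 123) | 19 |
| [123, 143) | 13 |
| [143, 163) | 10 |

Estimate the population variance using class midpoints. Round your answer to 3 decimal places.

Midpoints: 33, 53, 73, 93, 113, 133, 153
n = 85, Σfm = 8205, mean = 96.5294
Σfm² = 908965
Σf(m − x̄)² = Σfm² − (Σfm)²/n = 908965 − 8205²/85 = 116941.1765
Population variance = 116941.1765 / 85 = 1375.7785

1375.779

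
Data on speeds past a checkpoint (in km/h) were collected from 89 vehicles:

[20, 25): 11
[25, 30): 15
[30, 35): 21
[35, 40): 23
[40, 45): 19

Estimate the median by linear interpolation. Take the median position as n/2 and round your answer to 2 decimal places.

34.40

Cumulative frequencies: 11, 26, 47, 70, 89
n = 89; position = n/2 = 44.5.
This falls in the class [30, 35): L = 30, F = 26, f = 21, h = 5.
Median ≈ 30 + ((44.5 − 26) / 21) × 5 = 34.4048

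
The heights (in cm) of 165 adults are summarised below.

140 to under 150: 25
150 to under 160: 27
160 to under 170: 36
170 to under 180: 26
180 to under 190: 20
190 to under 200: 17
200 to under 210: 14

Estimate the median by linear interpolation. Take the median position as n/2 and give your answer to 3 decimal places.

168.472

Cumulative frequencies: 25, 52, 88, 114, 134, 151, 165
n = 165; position = n/2 = 82.5.
This falls in the class 160 to under 170: L = 160, F = 52, f = 36, h = 10.
Median ≈ 160 + ((82.5 − 52) / 36) × 10 = 168.4722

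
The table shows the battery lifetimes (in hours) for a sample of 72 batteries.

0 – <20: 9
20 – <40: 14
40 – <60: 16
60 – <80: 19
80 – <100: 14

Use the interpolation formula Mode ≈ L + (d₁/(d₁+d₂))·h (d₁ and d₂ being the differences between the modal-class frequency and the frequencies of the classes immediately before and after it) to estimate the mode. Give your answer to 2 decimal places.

67.50

Modal class: 60 – <80 (highest frequency 19).
d₁ = 19 − 16 = 3, d₂ = 19 − 14 = 5
Mode ≈ 60 + (3/(3+5)) × 20 = 60 + 7.5000 = 67.5000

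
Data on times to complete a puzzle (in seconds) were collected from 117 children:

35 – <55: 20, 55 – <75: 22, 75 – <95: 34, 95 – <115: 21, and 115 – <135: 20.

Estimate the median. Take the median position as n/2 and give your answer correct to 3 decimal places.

84.706

Cumulative frequencies: 20, 42, 76, 97, 117
n = 117; position = n/2 = 58.5.
This falls in the class 75 – <95: L = 75, F = 42, f = 34, h = 20.
Median ≈ 75 + ((58.5 − 42) / 34) × 20 = 84.7059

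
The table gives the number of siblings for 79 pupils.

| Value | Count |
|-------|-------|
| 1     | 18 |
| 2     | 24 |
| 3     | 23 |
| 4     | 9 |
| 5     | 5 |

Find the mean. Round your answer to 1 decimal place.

2.5

Values: 1, 2, 3, 4, 5
Σfx = 18×1 + 24×2 + 23×3 + 9×4 + 5×5 = 196
n = Σf = 79
Mean = 196 / 79 = 2.4810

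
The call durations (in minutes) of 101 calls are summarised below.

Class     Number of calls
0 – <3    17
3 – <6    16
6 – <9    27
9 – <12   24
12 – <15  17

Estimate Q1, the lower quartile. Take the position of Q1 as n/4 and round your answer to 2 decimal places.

Cumulative frequencies: 17, 33, 60, 84, 101
n = 101; position = n/4 = 25.25.
This falls in the class 3 – <6: L = 3, F = 17, f = 16, h = 3.
Lower quartile ≈ 3 + ((25.25 − 17) / 16) × 3 = 4.5469

4.55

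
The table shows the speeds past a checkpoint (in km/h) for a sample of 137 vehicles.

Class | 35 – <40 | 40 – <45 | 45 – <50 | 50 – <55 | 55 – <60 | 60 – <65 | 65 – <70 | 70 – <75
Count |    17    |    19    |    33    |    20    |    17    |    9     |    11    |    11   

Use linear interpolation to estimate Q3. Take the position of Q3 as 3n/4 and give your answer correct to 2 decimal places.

59.04

Cumulative frequencies: 17, 36, 69, 89, 106, 115, 126, 137
n = 137; position = 3n/4 = 102.75.
This falls in the class 55 – <60: L = 55, F = 89, f = 17, h = 5.
Upper quartile ≈ 55 + ((102.75 − 89) / 17) × 5 = 59.0441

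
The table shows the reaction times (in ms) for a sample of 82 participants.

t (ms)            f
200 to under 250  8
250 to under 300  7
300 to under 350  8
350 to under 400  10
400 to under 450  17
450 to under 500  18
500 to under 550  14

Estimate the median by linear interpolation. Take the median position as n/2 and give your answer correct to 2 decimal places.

423.53

Cumulative frequencies: 8, 15, 23, 33, 50, 68, 82
n = 82; position = n/2 = 41.
This falls in the class 400 to under 450: L = 400, F = 33, f = 17, h = 50.
Median ≈ 400 + ((41 − 33) / 17) × 50 = 423.5294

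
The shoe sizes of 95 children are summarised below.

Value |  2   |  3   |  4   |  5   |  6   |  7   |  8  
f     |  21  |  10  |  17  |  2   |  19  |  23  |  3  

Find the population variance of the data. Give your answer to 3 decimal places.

Values: 2, 3, 4, 5, 6, 7, 8
n = 95, Σfx = 449, mean = 4.7263
Σfx² = 2499
Σf(x − x̄)² = Σfx² − (Σfx)²/n = 2499 − 449²/95 = 376.8842
Population variance = 376.8842 / 95 = 3.9672

3.967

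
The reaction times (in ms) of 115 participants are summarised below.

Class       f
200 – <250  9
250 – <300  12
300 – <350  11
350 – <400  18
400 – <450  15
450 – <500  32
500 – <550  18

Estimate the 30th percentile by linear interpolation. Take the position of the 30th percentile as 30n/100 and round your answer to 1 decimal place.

Cumulative frequencies: 9, 21, 32, 50, 65, 97, 115
n = 115; position = 30n/100 = 34.5.
This falls in the class 350 – <400: L = 350, F = 32, f = 18, h = 50.
30th percentile ≈ 350 + ((34.5 − 32) / 18) × 50 = 356.9444

356.9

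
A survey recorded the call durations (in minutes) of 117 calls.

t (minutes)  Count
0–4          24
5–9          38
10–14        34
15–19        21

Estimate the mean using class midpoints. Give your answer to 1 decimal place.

Midpoints: 2, 7, 12, 17
Σfm = 24×2 + 38×7 + 34×12 + 21×17 = 1079
n = Σf = 117
Mean = 1079 / 117 = 9.2222

9.2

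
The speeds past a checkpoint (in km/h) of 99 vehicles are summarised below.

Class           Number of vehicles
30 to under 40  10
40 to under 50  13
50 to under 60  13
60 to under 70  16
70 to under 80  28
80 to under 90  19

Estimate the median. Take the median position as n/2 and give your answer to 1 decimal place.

68.4

Cumulative frequencies: 10, 23, 36, 52, 80, 99
n = 99; position = n/2 = 49.5.
This falls in the class 60 to under 70: L = 60, F = 36, f = 16, h = 10.
Median ≈ 60 + ((49.5 − 36) / 16) × 10 = 68.4375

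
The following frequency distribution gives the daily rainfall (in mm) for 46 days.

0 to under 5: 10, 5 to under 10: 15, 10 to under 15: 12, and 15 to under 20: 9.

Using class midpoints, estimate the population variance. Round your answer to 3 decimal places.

26.796

Midpoints: 2.5, 7.5, 12.5, 17.5
n = 46, Σfm = 445, mean = 9.6739
Σfm² = 5537.5
Σf(m − x̄)² = Σfm² − (Σfm)²/n = 5537.5 − 445²/46 = 1232.6087
Population variance = 1232.6087 / 46 = 26.7958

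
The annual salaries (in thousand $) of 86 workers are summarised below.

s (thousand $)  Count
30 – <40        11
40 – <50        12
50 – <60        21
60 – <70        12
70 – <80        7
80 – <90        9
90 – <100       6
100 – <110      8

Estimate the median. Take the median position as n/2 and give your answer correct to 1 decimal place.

Cumulative frequencies: 11, 23, 44, 56, 63, 72, 78, 86
n = 86; position = n/2 = 43.
This falls in the class 50 – <60: L = 50, F = 23, f = 21, h = 10.
Median ≈ 50 + ((43 − 23) / 21) × 10 = 59.5238

59.5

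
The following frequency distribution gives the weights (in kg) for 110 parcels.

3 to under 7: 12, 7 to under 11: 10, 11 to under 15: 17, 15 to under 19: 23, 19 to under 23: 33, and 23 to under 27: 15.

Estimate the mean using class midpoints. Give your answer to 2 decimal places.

Midpoints: 5, 9, 13, 17, 21, 25
Σfm = 12×5 + 10×9 + 17×13 + 23×17 + 33×21 + 15×25 = 1830
n = Σf = 110
Mean = 1830 / 110 = 16.6364

16.64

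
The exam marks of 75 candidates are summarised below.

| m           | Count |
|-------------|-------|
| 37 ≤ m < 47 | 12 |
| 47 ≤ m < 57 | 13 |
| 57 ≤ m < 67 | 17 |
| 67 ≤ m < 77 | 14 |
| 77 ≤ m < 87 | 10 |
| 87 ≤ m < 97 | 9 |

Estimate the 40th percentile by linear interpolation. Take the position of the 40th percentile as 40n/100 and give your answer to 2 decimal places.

Cumulative frequencies: 12, 25, 42, 56, 66, 75
n = 75; position = 40n/100 = 30.
This falls in the class 57 ≤ m < 67: L = 57, F = 25, f = 17, h = 10.
40th percentile ≈ 57 + ((30 − 25) / 17) × 10 = 59.9412

59.94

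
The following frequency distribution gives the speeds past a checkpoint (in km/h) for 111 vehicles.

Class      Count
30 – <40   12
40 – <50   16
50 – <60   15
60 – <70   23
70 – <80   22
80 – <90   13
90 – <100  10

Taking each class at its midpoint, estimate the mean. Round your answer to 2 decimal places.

Midpoints: 35, 45, 55, 65, 75, 85, 95
Σfm = 12×35 + 16×45 + 15×55 + 23×65 + 22×75 + 13×85 + 10×95 = 7165
n = Σf = 111
Mean = 7165 / 111 = 64.5495

64.55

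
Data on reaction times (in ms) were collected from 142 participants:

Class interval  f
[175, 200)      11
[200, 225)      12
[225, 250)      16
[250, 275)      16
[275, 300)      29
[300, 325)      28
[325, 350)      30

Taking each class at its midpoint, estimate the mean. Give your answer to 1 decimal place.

Midpoints: 187.5, 212.5, 237.5, 262.5, 287.5, 312.5, 337.5
Σfm = 11×187.5 + 12×212.5 + 16×237.5 + 16×262.5 + 29×287.5 + 28×312.5 + 30×337.5 = 39825
n = Σf = 142
Mean = 39825 / 142 = 280.4577

280.5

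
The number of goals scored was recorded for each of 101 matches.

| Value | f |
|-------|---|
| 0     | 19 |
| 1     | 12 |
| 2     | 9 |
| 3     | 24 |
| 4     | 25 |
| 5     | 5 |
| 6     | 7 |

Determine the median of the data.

Cumulative frequencies: 19, 31, 40, 64, 89, 94, 101
n = 101, so the median is the value in position (n+1)/2 = 51.
Position 51 falls at value 3.

3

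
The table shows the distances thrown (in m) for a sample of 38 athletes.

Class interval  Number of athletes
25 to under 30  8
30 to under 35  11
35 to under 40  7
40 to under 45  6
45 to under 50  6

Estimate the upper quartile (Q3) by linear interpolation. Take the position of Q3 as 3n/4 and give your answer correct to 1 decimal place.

42.1

Cumulative frequencies: 8, 19, 26, 32, 38
n = 38; position = 3n/4 = 28.5.
This falls in the class 40 to under 45: L = 40, F = 26, f = 6, h = 5.
Upper quartile ≈ 40 + ((28.5 − 26) / 6) × 5 = 42.0833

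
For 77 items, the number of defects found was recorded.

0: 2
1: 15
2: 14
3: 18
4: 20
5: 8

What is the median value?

3

Cumulative frequencies: 2, 17, 31, 49, 69, 77
n = 77, so the median is the value in position (n+1)/2 = 39.
Position 39 falls at value 3.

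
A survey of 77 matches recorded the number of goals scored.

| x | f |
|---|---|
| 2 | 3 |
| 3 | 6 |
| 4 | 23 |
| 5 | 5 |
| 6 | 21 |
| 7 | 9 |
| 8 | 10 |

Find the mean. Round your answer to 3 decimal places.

5.325

Values: 2, 3, 4, 5, 6, 7, 8
Σfx = 3×2 + 6×3 + 23×4 + 5×5 + 21×6 + 9×7 + 10×8 = 410
n = Σf = 77
Mean = 410 / 77 = 5.3247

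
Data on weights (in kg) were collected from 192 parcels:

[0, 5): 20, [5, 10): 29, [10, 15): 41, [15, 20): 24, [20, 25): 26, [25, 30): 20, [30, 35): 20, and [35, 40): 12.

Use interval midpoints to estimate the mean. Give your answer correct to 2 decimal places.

17.89

Midpoints: 2.5, 7.5, 12.5, 17.5, 22.5, 27.5, 32.5, 37.5
Σfm = 20×2.5 + 29×7.5 + 41×12.5 + 24×17.5 + 26×22.5 + 20×27.5 + 20×32.5 + 12×37.5 = 3435
n = Σf = 192
Mean = 3435 / 192 = 17.8906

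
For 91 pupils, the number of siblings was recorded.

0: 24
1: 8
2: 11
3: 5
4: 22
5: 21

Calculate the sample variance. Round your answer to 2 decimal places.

Values: 0, 1, 2, 3, 4, 5
n = 91, Σfx = 238, mean = 2.6154
Σfx² = 974
Σf(x − x̄)² = Σfx² − (Σfx)²/n = 974 − 238²/91 = 351.5385
Sample variance = 351.5385 / 90 = 3.9060

3.91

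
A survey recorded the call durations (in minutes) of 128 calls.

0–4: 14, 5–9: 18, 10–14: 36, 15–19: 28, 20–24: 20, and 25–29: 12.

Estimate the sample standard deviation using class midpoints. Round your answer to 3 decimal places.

7.205

Midpoints: 2, 7, 12, 17, 22, 27
n = 128, Σfm = 1826, mean = 14.2656
Σfm² = 32642
Σf(m − x̄)² = Σfm² − (Σfm)²/n = 32642 − 1826²/128 = 6592.9688
Sample variance = 6592.9688 / 127 = 51.9131
Standard deviation = √51.9131 = 7.2051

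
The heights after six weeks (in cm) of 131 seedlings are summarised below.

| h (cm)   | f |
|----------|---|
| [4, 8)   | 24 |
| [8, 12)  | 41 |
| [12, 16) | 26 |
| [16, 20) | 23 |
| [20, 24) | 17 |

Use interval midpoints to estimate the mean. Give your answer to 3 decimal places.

Midpoints: 6, 10, 14, 18, 22
Σfm = 24×6 + 41×10 + 26×14 + 23×18 + 17×22 = 1706
n = Σf = 131
Mean = 1706 / 131 = 13.0229

13.023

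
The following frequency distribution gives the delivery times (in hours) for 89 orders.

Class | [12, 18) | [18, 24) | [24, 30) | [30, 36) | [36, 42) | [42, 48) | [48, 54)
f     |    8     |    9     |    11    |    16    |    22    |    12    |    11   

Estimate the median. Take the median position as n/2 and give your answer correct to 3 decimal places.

36.136

Cumulative frequencies: 8, 17, 28, 44, 66, 78, 89
n = 89; position = n/2 = 44.5.
This falls in the class [36, 42): L = 36, F = 44, f = 22, h = 6.
Median ≈ 36 + ((44.5 − 44) / 22) × 6 = 36.1364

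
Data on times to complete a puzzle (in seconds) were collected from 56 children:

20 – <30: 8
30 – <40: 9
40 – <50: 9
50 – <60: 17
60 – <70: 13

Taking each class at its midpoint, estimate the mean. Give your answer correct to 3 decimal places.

48.214

Midpoints: 25, 35, 45, 55, 65
Σfm = 8×25 + 9×35 + 9×45 + 17×55 + 13×65 = 2700
n = Σf = 56
Mean = 2700 / 56 = 48.2143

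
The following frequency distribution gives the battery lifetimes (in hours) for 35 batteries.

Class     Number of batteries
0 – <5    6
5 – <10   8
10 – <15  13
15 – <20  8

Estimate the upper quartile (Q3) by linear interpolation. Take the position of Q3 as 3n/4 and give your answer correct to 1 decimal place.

14.7

Cumulative frequencies: 6, 14, 27, 35
n = 35; position = 3n/4 = 26.25.
This falls in the class 10 – <15: L = 10, F = 14, f = 13, h = 5.
Upper quartile ≈ 10 + ((26.25 − 14) / 13) × 5 = 14.7115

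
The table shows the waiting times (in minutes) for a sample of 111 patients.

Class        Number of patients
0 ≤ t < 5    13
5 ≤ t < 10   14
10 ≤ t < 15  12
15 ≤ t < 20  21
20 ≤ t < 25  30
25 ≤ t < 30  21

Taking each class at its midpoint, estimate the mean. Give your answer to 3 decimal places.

Midpoints: 2.5, 7.5, 12.5, 17.5, 22.5, 27.5
Σfm = 13×2.5 + 14×7.5 + 12×12.5 + 21×17.5 + 30×22.5 + 21×27.5 = 1907.5
n = Σf = 111
Mean = 1907.5 / 111 = 17.1847

17.185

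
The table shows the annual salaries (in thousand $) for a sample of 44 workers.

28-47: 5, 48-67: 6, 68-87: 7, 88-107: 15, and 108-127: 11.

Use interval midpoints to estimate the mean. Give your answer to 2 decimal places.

87.05

Midpoints: 37.5, 57.5, 77.5, 97.5, 117.5
Σfm = 5×37.5 + 6×57.5 + 7×77.5 + 15×97.5 + 11×117.5 = 3830
n = Σf = 44
Mean = 3830 / 44 = 87.0455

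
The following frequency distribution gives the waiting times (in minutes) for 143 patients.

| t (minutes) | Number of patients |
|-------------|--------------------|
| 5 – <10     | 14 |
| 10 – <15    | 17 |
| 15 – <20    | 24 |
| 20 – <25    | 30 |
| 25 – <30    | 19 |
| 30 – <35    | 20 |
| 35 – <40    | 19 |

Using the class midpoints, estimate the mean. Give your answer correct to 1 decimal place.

23.1

Midpoints: 7.5, 12.5, 17.5, 22.5, 27.5, 32.5, 37.5
Σfm = 14×7.5 + 17×12.5 + 24×17.5 + 30×22.5 + 19×27.5 + 20×32.5 + 19×37.5 = 3297.5
n = Σf = 143
Mean = 3297.5 / 143 = 23.0594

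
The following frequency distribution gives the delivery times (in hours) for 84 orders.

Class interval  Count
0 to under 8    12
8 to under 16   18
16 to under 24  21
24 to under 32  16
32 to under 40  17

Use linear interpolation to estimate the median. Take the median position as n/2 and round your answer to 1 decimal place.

Cumulative frequencies: 12, 30, 51, 67, 84
n = 84; position = n/2 = 42.
This falls in the class 16 to under 24: L = 16, F = 30, f = 21, h = 8.
Median ≈ 16 + ((42 − 30) / 21) × 8 = 20.5714

20.6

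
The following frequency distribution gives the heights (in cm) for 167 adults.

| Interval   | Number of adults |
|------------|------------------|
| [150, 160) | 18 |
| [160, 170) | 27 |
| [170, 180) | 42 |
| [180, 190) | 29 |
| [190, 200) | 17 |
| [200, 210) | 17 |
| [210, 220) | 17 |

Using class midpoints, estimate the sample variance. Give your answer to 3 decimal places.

323.014

Midpoints: 155, 165, 175, 185, 195, 205, 215
n = 167, Σfm = 30415, mean = 182.1257
Σfm² = 5592975
Σf(m − x̄)² = Σfm² − (Σfm)²/n = 5592975 − 30415²/167 = 53620.3593
Sample variance = 53620.3593 / 166 = 323.0142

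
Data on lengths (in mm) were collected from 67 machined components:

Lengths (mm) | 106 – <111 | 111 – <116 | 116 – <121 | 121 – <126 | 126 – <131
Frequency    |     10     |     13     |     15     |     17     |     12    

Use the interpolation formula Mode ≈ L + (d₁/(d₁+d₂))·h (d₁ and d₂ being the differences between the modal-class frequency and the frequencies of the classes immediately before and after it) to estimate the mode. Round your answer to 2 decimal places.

Modal class: 121 – <126 (highest frequency 17).
d₁ = 17 − 15 = 2, d₂ = 17 − 12 = 5
Mode ≈ 121 + (2/(2+5)) × 5 = 121 + 1.4286 = 122.4286

122.43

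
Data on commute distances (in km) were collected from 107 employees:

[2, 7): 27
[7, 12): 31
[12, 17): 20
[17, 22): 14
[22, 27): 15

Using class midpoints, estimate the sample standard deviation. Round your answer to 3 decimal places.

Midpoints: 4.5, 9.5, 14.5, 19.5, 24.5
n = 107, Σfm = 1346.5, mean = 12.5841
Σfm² = 21876.75
Σf(m − x̄)² = Σfm² − (Σfm)²/n = 21876.75 − 1346.5²/107 = 4932.2430
Sample variance = 4932.2430 / 106 = 46.5306
Standard deviation = √46.5306 = 6.8213

6.821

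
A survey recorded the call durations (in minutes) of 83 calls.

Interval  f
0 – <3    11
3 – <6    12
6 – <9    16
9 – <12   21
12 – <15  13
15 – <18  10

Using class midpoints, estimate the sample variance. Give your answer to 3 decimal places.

Midpoints: 1.5, 4.5, 7.5, 10.5, 13.5, 16.5
n = 83, Σfm = 751.5, mean = 9.0542
Σfm² = 8574.75
Σf(m − x̄)² = Σfm² − (Σfm)²/n = 8574.75 − 751.5²/83 = 1770.5060
Sample variance = 1770.5060 / 82 = 21.5915

21.592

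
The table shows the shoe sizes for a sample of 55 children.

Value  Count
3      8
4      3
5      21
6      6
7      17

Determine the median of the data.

5

Cumulative frequencies: 8, 11, 32, 38, 55
n = 55, so the median is the value in position (n+1)/2 = 28.
Position 28 falls at value 5.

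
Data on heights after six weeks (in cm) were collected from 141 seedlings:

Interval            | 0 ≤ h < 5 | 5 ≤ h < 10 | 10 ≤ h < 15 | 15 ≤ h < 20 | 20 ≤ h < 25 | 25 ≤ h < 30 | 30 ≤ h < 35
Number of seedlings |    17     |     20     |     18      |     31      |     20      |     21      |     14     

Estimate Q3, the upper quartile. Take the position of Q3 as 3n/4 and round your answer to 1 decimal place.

Cumulative frequencies: 17, 37, 55, 86, 106, 127, 141
n = 141; position = 3n/4 = 105.75.
This falls in the class 20 ≤ h < 25: L = 20, F = 86, f = 20, h = 5.
Upper quartile ≈ 20 + ((105.75 − 86) / 20) × 5 = 24.9375

24.9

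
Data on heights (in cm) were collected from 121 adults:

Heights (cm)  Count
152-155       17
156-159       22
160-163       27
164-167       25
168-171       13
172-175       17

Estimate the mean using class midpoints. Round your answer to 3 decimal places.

163.021

Midpoints: 153.5, 157.5, 161.5, 165.5, 169.5, 173.5
Σfm = 17×153.5 + 22×157.5 + 27×161.5 + 25×165.5 + 13×169.5 + 17×173.5 = 19725.5
n = Σf = 121
Mean = 19725.5 / 121 = 163.0207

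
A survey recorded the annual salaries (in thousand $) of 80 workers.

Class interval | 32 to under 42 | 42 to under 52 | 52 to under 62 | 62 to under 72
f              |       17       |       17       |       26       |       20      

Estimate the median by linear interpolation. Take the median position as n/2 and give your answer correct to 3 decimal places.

Cumulative frequencies: 17, 34, 60, 80
n = 80; position = n/2 = 40.
This falls in the class 52 to under 62: L = 52, F = 34, f = 26, h = 10.
Median ≈ 52 + ((40 − 34) / 26) × 10 = 54.3077

54.308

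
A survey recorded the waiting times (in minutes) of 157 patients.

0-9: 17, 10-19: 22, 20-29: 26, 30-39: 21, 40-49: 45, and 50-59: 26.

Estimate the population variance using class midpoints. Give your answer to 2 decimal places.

262.63

Midpoints: 4.5, 14.5, 24.5, 34.5, 44.5, 54.5
n = 157, Σfm = 5176.5, mean = 32.9713
Σfm² = 211909.25
Σf(m − x̄)² = Σfm² − (Σfm)²/n = 211909.25 − 5176.5²/157 = 41233.1210
Population variance = 41233.1210 / 157 = 262.6313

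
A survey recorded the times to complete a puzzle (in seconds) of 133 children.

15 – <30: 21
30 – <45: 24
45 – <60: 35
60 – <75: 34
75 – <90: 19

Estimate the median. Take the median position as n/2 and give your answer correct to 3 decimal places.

54.214

Cumulative frequencies: 21, 45, 80, 114, 133
n = 133; position = n/2 = 66.5.
This falls in the class 45 – <60: L = 45, F = 45, f = 35, h = 15.
Median ≈ 45 + ((66.5 − 45) / 35) × 15 = 54.2143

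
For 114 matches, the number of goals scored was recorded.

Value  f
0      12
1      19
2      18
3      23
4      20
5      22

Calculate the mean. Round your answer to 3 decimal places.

2.754

Values: 0, 1, 2, 3, 4, 5
Σfx = 12×0 + 19×1 + 18×2 + 23×3 + 20×4 + 22×5 = 314
n = Σf = 114
Mean = 314 / 114 = 2.7544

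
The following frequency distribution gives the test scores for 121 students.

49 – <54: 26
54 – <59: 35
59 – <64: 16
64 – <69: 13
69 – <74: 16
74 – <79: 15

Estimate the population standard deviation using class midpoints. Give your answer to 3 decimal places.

8.515

Midpoints: 51.5, 56.5, 61.5, 66.5, 71.5, 76.5
n = 121, Σfm = 7456.5, mean = 61.6240
Σfm² = 468272.25
Σf(m − x̄)² = Σfm² − (Σfm)²/n = 468272.25 − 7456.5²/121 = 8773.1405
Population variance = 8773.1405 / 121 = 72.5053
Standard deviation = √72.5053 = 8.5150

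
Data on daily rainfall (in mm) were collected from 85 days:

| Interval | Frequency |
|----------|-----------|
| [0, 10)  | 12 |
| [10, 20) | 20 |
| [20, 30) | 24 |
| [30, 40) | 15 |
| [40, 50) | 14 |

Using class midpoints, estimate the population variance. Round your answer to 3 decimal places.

163.516

Midpoints: 5, 15, 25, 35, 45
n = 85, Σfm = 2115, mean = 24.8824
Σfm² = 66525
Σf(m − x̄)² = Σfm² − (Σfm)²/n = 66525 − 2115²/85 = 13898.8235
Population variance = 13898.8235 / 85 = 163.5156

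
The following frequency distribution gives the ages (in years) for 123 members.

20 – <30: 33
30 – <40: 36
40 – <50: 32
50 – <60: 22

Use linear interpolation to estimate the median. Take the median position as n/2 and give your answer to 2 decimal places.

Cumulative frequencies: 33, 69, 101, 123
n = 123; position = n/2 = 61.5.
This falls in the class 30 – <40: L = 30, F = 33, f = 36, h = 10.
Median ≈ 30 + ((61.5 − 33) / 36) × 10 = 37.9167

37.92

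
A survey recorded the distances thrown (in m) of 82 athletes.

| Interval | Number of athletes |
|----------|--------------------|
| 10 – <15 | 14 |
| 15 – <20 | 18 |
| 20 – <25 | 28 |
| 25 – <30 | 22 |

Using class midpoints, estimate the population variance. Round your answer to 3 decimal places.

27.127

Midpoints: 12.5, 17.5, 22.5, 27.5
n = 82, Σfm = 1725, mean = 21.0366
Σfm² = 38512.5
Σf(m − x̄)² = Σfm² − (Σfm)²/n = 38512.5 − 1725²/82 = 2224.3902
Population variance = 2224.3902 / 82 = 27.1267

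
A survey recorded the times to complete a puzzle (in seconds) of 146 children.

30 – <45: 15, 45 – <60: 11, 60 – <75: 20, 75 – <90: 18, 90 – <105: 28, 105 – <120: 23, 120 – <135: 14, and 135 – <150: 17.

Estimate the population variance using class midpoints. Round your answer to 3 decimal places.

1005.650

Midpoints: 37.5, 52.5, 67.5, 82.5, 97.5, 112.5, 127.5, 142.5
n = 146, Σfm = 13500, mean = 92.4658
Σfm² = 1395112.5
Σf(m − x̄)² = Σfm² − (Σfm)²/n = 1395112.5 − 13500²/146 = 146824.8288
Population variance = 146824.8288 / 146 = 1005.6495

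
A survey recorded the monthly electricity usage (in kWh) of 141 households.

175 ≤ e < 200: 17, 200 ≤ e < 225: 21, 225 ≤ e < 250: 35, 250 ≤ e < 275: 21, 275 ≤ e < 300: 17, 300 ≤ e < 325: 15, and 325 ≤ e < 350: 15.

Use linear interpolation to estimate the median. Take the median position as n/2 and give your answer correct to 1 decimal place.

Cumulative frequencies: 17, 38, 73, 94, 111, 126, 141
n = 141; position = n/2 = 70.5.
This falls in the class 225 ≤ e < 250: L = 225, F = 38, f = 35, h = 25.
Median ≈ 225 + ((70.5 − 38) / 35) × 25 = 248.2143

248.2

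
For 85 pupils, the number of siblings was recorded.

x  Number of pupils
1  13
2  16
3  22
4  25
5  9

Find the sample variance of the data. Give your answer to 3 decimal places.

1.536

Values: 1, 2, 3, 4, 5
n = 85, Σfx = 256, mean = 3.0118
Σfx² = 900
Σf(x − x̄)² = Σfx² − (Σfx)²/n = 900 − 256²/85 = 128.9882
Sample variance = 128.9882 / 84 = 1.5356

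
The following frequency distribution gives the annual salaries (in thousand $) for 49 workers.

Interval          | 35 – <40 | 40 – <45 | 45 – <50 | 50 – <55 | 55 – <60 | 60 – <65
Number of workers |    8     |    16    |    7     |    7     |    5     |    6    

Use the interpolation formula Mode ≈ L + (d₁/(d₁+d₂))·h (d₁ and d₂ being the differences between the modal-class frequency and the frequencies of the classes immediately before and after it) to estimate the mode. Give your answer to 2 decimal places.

42.35

Modal class: 40 – <45 (highest frequency 16).
d₁ = 16 − 8 = 8, d₂ = 16 − 7 = 9
Mode ≈ 40 + (8/(8+9)) × 5 = 40 + 2.3529 = 42.3529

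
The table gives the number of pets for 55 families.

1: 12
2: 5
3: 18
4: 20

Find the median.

3

Cumulative frequencies: 12, 17, 35, 55
n = 55, so the median is the value in position (n+1)/2 = 28.
Position 28 falls at value 3.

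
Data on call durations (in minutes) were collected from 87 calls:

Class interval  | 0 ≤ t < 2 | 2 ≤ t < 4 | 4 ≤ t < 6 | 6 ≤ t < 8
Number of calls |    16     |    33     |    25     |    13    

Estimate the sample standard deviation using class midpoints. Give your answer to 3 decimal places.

Midpoints: 1, 3, 5, 7
n = 87, Σfm = 331, mean = 3.8046
Σfm² = 1575
Σf(m − x̄)² = Σfm² − (Σfm)²/n = 1575 − 331²/87 = 315.6782
Sample variance = 315.6782 / 86 = 3.6707
Standard deviation = √3.6707 = 1.9159

1.916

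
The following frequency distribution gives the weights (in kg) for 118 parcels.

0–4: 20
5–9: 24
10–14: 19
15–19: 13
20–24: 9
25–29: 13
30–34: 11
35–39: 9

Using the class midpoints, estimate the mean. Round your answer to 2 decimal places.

16.03

Midpoints: 2, 7, 12, 17, 22, 27, 32, 37
Σfm = 20×2 + 24×7 + 19×12 + 13×17 + 9×22 + 13×27 + 11×32 + 9×37 = 1891
n = Σf = 118
Mean = 1891 / 118 = 16.0254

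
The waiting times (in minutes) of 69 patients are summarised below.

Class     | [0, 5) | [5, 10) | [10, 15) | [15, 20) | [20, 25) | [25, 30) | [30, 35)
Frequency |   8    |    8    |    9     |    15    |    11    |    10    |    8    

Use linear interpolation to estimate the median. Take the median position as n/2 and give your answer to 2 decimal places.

18.17

Cumulative frequencies: 8, 16, 25, 40, 51, 61, 69
n = 69; position = n/2 = 34.5.
This falls in the class [15, 20): L = 15, F = 25, f = 15, h = 5.
Median ≈ 15 + ((34.5 − 25) / 15) × 5 = 18.1667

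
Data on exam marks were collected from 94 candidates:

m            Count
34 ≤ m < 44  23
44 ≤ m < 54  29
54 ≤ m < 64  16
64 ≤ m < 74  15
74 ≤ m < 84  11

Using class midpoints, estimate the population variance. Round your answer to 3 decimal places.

Midpoints: 39, 49, 59, 69, 79
n = 94, Σfm = 5166, mean = 54.9574
Σfm² = 300374
Σf(m − x̄)² = Σfm² − (Σfm)²/n = 300374 − 5166²/94 = 16463.8298
Population variance = 16463.8298 / 94 = 175.1471

175.147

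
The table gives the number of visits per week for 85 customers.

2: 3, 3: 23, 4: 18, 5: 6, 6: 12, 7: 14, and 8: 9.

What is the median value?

4

Cumulative frequencies: 3, 26, 44, 50, 62, 76, 85
n = 85, so the median is the value in position (n+1)/2 = 43.
Position 43 falls at value 4.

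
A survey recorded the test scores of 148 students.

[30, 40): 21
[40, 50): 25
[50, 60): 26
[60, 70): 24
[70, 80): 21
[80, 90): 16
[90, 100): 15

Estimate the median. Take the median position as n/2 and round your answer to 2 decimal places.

Cumulative frequencies: 21, 46, 72, 96, 117, 133, 148
n = 148; position = n/2 = 74.
This falls in the class [60, 70): L = 60, F = 72, f = 24, h = 10.
Median ≈ 60 + ((74 − 72) / 24) × 10 = 60.8333

60.83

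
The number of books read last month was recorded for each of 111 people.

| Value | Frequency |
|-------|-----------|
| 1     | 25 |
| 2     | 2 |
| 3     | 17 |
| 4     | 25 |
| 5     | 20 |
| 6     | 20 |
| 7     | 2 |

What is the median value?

Cumulative frequencies: 25, 27, 44, 69, 89, 109, 111
n = 111, so the median is the value in position (n+1)/2 = 56.
Position 56 falls at value 4.

4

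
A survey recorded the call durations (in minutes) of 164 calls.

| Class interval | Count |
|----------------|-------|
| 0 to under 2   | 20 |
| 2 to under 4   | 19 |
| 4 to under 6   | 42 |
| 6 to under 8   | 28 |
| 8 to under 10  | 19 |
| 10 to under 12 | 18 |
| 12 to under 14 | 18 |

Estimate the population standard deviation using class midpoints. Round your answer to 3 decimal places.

Midpoints: 1, 3, 5, 7, 9, 11, 13
n = 164, Σfm = 1086, mean = 6.6220
Σfm² = 9372
Σf(m − x̄)² = Σfm² − (Σfm)²/n = 9372 − 1086²/164 = 2180.5610
Population variance = 2180.5610 / 164 = 13.2961
Standard deviation = √13.2961 = 3.6464

3.646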